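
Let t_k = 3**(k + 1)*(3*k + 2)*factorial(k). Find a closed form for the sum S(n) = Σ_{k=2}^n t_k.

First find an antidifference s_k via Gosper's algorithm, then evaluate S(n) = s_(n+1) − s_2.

S(n) = 9*3**n*factorial(n + 1) - 54

t_(k+1)/t_k = 3*(k + 1)*(3*k + 5)/(3*k + 2).
A = 3*k + 3, B = 1, C = k + 2/3.
f must satisfy (3*k + 3)·f(k+1) − (1)·f(k) = k + 2/3.
deg f ≤ 0 (via 1,0,1).
Match coefficients ⇒ f(k) = 1/3.
R(k) = B(k−1)·f(k)/C(k) = 1/(3*k + 2); s_k = R·t_k = 3**(k + 1)*factorial(k).
Check: Δs_k = 3**(k + 1)*(3*k + 2)*factorial(k). ✓
s_(n+1) = 3**(n + 2)*factorial(n + 1) and s_(2) = 54, so S(n) = 9*3**n*factorial(n + 1) - 54.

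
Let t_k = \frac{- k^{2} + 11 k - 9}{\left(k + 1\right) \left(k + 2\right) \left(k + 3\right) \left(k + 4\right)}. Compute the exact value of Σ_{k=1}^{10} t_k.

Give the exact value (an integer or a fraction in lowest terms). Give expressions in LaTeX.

Σ = 85/1092

Compute t_(k+1)/t_k: get -(k + 1)*(11*k - (k + 1)**2 + 2)/((k + 5)*(k**2 - 11*k + 9)).
Take A(k)=k + 1, B(k)=k + 5, C(k)=k**2 - 11*k + 9.
Key eq: (k + 1)·f(k+1) = (k + 4)·f(k) + (k**2 - 11*k + 9).
From deg A=1, deg B=1, deg C=2: d=3.
Match coefficients ⇒ f(k) = k*(k**2 + 3*k + 23)/3.
Certificate R = B(k−1)f/C = k*(k + 4)*(k**2 + 3*k + 23)/(3*(k**2 - 11*k + 9)) gives s_k = k*(-k**2 - 3*k - 23)/(3*(k + 1)*(k + 2)*(k + 3)).
Verify: (-k**2 + 11*k - 9)/(k**4 + 10*k**3 + 35*k**2 + 50*k + 24) matches t_k.
Sum = s_(11) − s_(1); s_(11) = -649/2184, s_(1) = -3/8 ⇒ 85/1092.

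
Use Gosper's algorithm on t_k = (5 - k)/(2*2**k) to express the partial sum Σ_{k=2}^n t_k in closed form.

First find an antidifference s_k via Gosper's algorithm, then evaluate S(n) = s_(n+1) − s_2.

t_(k+1)/t_k = (k - 4)/(2*(k - 5)).
Factor: A=1/2; B=1; C=k - 5.
Need (1/2)·f(k+1) − (1)·f(k) = k - 5.
From deg A=0, deg B=0, deg C=1: d=1.
Coefficient equations give f(k) = -2*(k - 4).
Certificate R = B(k−1)f/C = -2*(k - 4)/(k - 5) gives s_k = (k - 4)/2**k.
Verify: (5 - k)/(2*2**k) matches t_k.
Evaluate: s_(n+1) = 2**(-n - 1)*(n - 3); subtract s_(2) = -1/2 ⇒ S(n) = 2**(-n - 1)*(2**n + n - 3).

S(n) = 2**(-n - 1)*(2**n + n - 3)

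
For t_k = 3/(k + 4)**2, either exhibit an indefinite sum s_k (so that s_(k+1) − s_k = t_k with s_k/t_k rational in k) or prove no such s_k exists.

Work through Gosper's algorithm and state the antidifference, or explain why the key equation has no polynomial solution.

not Gosper-summable; s_k does not exist

t_(k+1)/t_k = (k + 4)**2/(k + 5)**2.
A = k**2 + 8*k + 16, B = k**2 + 10*k + 25, C = 1.
Need (k**2 + 8*k + 16)·f(k+1) − (k**2 + 8*k + 16)·f(k) = 1.
From deg A=2, deg B=2, deg C=0: d=0.
Put f(k) = c0: A·f(k+1) − B(k−1)·f(k) − C = -1; need -1 = 0 — inconsistent ⇒ no f, not summable.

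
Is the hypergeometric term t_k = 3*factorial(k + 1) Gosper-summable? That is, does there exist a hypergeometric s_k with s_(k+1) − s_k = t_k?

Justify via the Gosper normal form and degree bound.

No; the degree bound rules out any f.

The ratio is k + 2.
Factor: A=k + 2; B=1; C=1.
Set up (k + 2)·f(k+1) − (1)·f(k) − (1) = 0.
Degrees (1,0,0) ⇒ d ≤ -1.
deg f ≤ -1 is impossible — no certificate.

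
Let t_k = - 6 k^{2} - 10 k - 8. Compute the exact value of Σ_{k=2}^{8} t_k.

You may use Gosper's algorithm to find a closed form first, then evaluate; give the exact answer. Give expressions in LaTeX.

Σ = -1624

Step 1: r(k) = (3*k**2 + 11*k + 12)/(3*k**2 + 5*k + 4).
Factor: A=1; B=1; C=k**2 + 5*k/3 + 4/3.
Need (1)·f(k+1) − (1)·f(k) = k**2 + 5*k/3 + 4/3.
d = 3 from the (0,0,2) case.
Coefficient equations give f(k) = k*(k**2 + k + 2)/3.
Then R = B(k−1)f/C = k*(k**2 + k + 2)/(3*k**2 + 5*k + 4), so s_k = R(k)·t_k = 2*k*(-k**2 - k - 2).
Verify: -6*k**2 - 10*k - 8 matches t_k.
Σ_(k=2)^(8) t_k = s_(9) − s_(2) = -1656 − (-32) = -1624.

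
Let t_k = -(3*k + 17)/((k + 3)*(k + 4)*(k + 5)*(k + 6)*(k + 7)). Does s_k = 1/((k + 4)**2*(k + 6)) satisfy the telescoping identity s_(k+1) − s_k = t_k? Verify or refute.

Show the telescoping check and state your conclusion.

Invalid: residual (4*k**2 + 41*k + 103)/(k**7 + 34*k**6 + 490*k**5 + 3880*k**4 + 18229*k**3 + 50806*k**2 + 77760*k + 50400) ≠ 0.

s_(k+1) = 1/((k + 5)**2*(k + 7))
s_(k+1) − s_k = 1/((k + 5)**2*(k + 7)) - 1/((k + 4)**2*(k + 6))
(s_(k+1) − s_k) − t_k = (4*k**2 + 41*k + 103)/(k**7 + 34*k**6 + 490*k**5 + 3880*k**4 + 18229*k**3 + 50806*k**2 + 77760*k + 50400)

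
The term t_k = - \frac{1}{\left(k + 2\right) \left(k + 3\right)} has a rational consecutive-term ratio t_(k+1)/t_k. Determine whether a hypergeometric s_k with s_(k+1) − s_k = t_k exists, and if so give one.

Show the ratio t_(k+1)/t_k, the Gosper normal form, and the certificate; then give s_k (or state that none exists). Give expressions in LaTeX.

t_(k+1)/t_k = (k + 2)/(k + 4).
Normal form (A,B,C) = (k + 2, k + 4, 1).
f must satisfy (k + 2)·f(k+1) − (k + 3)·f(k) = 1.
Degrees (1,1,0) ⇒ d ≤ 1.
Match coefficients ⇒ f(k) = k/2.
Get s_k = R·t_k = -k/(2*k + 4) with R(k) = B(k−1)f(k)/C(k) = k*(k + 3)/2.
Check: Δs_k = -1/(k**2 + 5*k + 6). ✓

s_k = - \frac{k}{2 k + 4}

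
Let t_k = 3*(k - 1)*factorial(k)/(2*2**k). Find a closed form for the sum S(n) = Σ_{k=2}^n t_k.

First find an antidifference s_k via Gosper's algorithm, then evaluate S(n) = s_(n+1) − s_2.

S(n) = 3*2**(-n - 1)*(-2**n + n*factorial(n) + factorial(n))

t_(k+1)/t_k = k*(k + 1)/(2*(k - 1)).
Gosper form: A/B · C(k+1)/C(k) with A=k/2 + 1/2, B=1, C=k - 1.
Set up (k/2 + 1/2)·f(k+1) − (1)·f(k) − (k - 1) = 0.
Degrees (1,0,1) ⇒ d ≤ 0.
Solving with deg f ≤ 0: f(k) = 2.
R(k) = B(k−1)·f(k)/C(k) = 2/(k - 1); s_k = R·t_k = 3*factorial(k)/2**k.
Check: Δs_k = 3*(k - 1)*factorial(k)/(2*2**k). ✓
Evaluate: s_(n+1) = 3*2**(-n - 1)*factorial(n + 1); subtract s_(2) = 3/2 ⇒ S(n) = 3*2**(-n - 1)*(-2**n + n*factorial(n) + factorial(n)).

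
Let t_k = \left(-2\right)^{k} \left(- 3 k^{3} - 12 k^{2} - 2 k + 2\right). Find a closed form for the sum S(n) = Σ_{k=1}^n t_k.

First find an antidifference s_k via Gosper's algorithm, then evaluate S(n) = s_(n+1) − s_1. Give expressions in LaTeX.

S(n) = - 2 \left(-2\right)^{n} n^{3} - 10 \left(-2\right)^{n} n^{2} - 6 \left(-2\right)^{n} n + 2 \left(-2\right)^{n} - 2

Step 1: r(k) = 2*(-3*k**3 - 21*k**2 - 35*k - 15)/(3*k**3 + 12*k**2 + 2*k - 2).
Gosper form: A/B · C(k+1)/C(k) with A=-2, B=1, C=k**3 + 4*k**2 + 2*k/3 - 2/3.
Need (-2)·f(k+1) − (1)·f(k) = k**3 + 4*k**2 + 2*k/3 - 2/3.
deg f ≤ 3 (via 0,0,3).
A polynomial solution: f(k) = -k*(k**2 + 2*k - 4)/3.
R(k) = B(k−1)·f(k)/C(k) = -k*(k**2 + 2*k - 4)/(3*k**3 + 12*k**2 + 2*k - 2); s_k = R·t_k = (-2)**k*k*(k**2 + 2*k - 4).
Check: Δs_k = (-2)**k*(-3*k**3 - 12*k**2 - 2*k + 2). ✓
s_(n+1) = (-2)**(n + 1)*(n**3 + 5*n**2 + 3*n - 1) and s_(1) = 2, so S(n) = -2*(-2)**n*n**3 - 10*(-2)**n*n**2 - 6*(-2)**n*n + 2*(-2)**n - 2.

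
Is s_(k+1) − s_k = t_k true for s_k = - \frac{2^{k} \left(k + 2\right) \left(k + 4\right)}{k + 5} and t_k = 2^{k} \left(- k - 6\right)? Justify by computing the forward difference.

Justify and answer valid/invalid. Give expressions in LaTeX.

Invalid: residual \frac{3 \cdot 2^{k} \left(k^{2} + 10 k + 26\right)}{k^{2} + 11 k + 30} ≠ 0.

s_(k+1) = -2**(k + 1)*(k + 3)*(k + 5)/(k + 6)
s_(k+1) − s_k = 2**k*(-k**3 - 14*k**2 - 66*k - 102)/(k**2 + 11*k + 30)
(s_(k+1) − s_k) − t_k = 3*2**k*(k**2 + 10*k + 26)/(k**2 + 11*k + 30)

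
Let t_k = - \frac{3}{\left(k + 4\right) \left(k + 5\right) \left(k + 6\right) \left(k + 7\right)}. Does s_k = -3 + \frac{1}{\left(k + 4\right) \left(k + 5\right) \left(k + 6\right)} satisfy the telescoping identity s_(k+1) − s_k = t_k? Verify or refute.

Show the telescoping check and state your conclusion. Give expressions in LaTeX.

Valid — Δs_k = t_k.

s_(k+1) = -3 + 1/((k + 5)*(k + 6)*(k + 7))
s_(k+1) − s_k = -3/((k + 4)*(k + 5)*(k + 6)*(k + 7))
(s_(k+1) − s_k) − t_k = 0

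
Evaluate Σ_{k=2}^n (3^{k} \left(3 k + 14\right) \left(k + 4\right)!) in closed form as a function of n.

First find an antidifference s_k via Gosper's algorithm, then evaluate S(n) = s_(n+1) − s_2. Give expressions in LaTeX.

S(n) = 3 \cdot 3^{n} \left(n + 5\right)! - 6480

The ratio is 3*(k + 5)*(3*k + 17)/(3*k + 14).
Gosper form: A/B · C(k+1)/C(k) with A=3*k + 15, B=1, C=k + 14/3.
Solve (3*k + 15)·f(k+1) − (1)·f(k) = k + 14/3.
Degrees (1,0,1) ⇒ d ≤ 0.
Solve for f: f(k) = 1/3 (degree 0 ≤ 0).
Get s_k = R·t_k = 3**k*factorial(k + 4) with R(k) = B(k−1)f(k)/C(k) = 1/(3*k + 14).
Check: Δs_k = 3**k*(3*k + 14)*factorial(k + 4). ✓
Σ_(k=2)^n t_k = s_(n+1) − s_(2) = (3**(n + 1)*factorial(n + 5)) − (6480), i.e. 3*3**n*factorial(n + 5) - 6480.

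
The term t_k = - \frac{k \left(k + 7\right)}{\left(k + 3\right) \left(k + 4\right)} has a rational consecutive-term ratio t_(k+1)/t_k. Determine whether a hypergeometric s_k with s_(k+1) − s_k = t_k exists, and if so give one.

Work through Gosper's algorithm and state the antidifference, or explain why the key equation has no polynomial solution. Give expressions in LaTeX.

Step 1: r(k) = (k + 1)*(k + 3)*(k + 8)/(k*(k + 5)*(k + 7)).
Gosper form: A/B · C(k+1)/C(k) with A=k + 3, B=k + 5, C=k**2 + 7*k.
Need (k + 3)·f(k+1) − (k + 4)·f(k) = k**2 + 7*k.
deg f ≤ 2 (via 1,1,2).
Solve for f: f(k) = k*(k - 1) (degree 2 ≤ 2).
Get s_k = R·t_k = k*(1 - k)/(k + 3) with R(k) = B(k−1)f(k)/C(k) = (k - 1)*(k + 4)/(k + 7).
Δs = k*(-k - 7)/(k**2 + 7*k + 12), as required.

s_k = \frac{k \left(1 - k\right)}{k + 3}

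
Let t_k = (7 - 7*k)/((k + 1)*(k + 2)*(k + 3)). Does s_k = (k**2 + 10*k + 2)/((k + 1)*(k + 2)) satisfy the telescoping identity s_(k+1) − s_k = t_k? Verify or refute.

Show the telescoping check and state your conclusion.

Valid: the claim telescopes to t_k.

s_(k+1) = (10*k + (k + 1)**2 + 12)/((k + 2)*(k + 3))
s_(k+1) − s_k = 7*(1 - k)/(k**3 + 6*k**2 + 11*k + 6)
(s_(k+1) − s_k) − t_k = 0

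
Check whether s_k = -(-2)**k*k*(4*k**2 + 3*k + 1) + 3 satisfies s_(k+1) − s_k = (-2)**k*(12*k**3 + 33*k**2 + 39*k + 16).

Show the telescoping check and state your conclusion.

valid (s_(k+1) − s_k reduces to t_k)

s_(k+1) = -(-2)**(k + 1)*(k + 1)*(3*k + 4*(k + 1)**2 + 4) + 3
s_(k+1) − s_k = (-2)**k*(12*k**3 + 33*k**2 + 39*k + 16)
(s_(k+1) − s_k) − t_k = 0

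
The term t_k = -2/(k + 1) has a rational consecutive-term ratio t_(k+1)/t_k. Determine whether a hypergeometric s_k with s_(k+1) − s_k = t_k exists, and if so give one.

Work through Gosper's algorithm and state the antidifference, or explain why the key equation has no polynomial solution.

no hypergeometric antidifference exists

Ratio r(k) = (k + 1)/(k + 2).
Take A(k)=k + 1, B(k)=k + 2, C(k)=1.
Set up (k + 1)·f(k+1) − (k + 1)·f(k) − (1) = 0.
Bound: deg f ≤ 0.
Write f(k) = c0. Then LHS − RHS = -1, requiring -1 = 0: contradictory. No certificate.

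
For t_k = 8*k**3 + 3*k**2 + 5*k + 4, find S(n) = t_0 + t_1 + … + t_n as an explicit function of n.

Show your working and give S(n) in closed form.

S(n) = 2*n**4 + 5*n**3 + 6*n**2 + 7*n + 4

r(k) = (8*k**3 + 27*k**2 + 35*k + 20)/(8*k**3 + 3*k**2 + 5*k + 4) after simplifying.
Gosper form: A/B · C(k+1)/C(k) with A=1, B=1, C=k**3 + 3*k**2/8 + 5*k/8 + 1/2.
Key eq: (1)·f(k+1) = (1)·f(k) + (k**3 + 3*k**2/8 + 5*k/8 + 1/2).
Bound: deg f ≤ 4.
Solve for f: f(k) = k*(2*k**3 - 3*k**2 + 3*k + 2)/8 (degree 4 ≤ 4).
Get s_k = R·t_k = k*(2*k**3 - 3*k**2 + 3*k + 2) with R(k) = B(k−1)f(k)/C(k) = k*(2*k**3 - 3*k**2 + 3*k + 2)/(8*k**3 + 3*k**2 + 5*k + 4).
Check: Δs_k = 8*k**3 + 3*k**2 + 5*k + 4. ✓
Evaluate: s_(n+1) = 2*n**4 + 5*n**3 + 6*n**2 + 7*n + 4; subtract s_(0) = 0 ⇒ S(n) = 2*n**4 + 5*n**3 + 6*n**2 + 7*n + 4.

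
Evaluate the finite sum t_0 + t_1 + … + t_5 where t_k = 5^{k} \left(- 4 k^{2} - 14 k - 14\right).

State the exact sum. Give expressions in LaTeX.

The ratio is 5*(2*k**2 + 11*k + 16)/(2*k**2 + 7*k + 7).
Take A(k)=5, B(k)=1, C(k)=k**2 + 7*k/2 + 7/2.
Key eq: (5)·f(k+1) = (1)·f(k) + (k**2 + 7*k/2 + 7/2).
From deg A=0, deg B=0, deg C=2: d=2.
Solve for f: f(k) = (k**2 + k + 1)/4 (degree 2 ≤ 2).
Certificate R = B(k−1)f/C = (k**2 + k + 1)/(2*(2*k**2 + 7*k + 7)) gives s_k = 5**k*(-k**2 - k - 1).
Check: Δs_k = 5**k*(-4*k**2 - 14*k - 14). ✓
Telescoping: Σ = s_(6) − s_(0) = -671875 − (-1) = -671874.

Σ = -671874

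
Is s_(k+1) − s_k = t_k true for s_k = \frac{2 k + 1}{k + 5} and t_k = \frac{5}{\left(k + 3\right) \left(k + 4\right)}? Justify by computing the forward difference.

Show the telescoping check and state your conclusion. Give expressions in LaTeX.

Invalid: residual \frac{2 \left(2 k^{2} + 4 k - 21\right)}{k^{4} + 18 k^{3} + 119 k^{2} + 342 k + 360} ≠ 0.

s_(k+1) = (2*k + 3)/(k + 6)
s_(k+1) − s_k = 9/(k**2 + 11*k + 30)
(s_(k+1) − s_k) − t_k = 2*(2*k**2 + 4*k - 21)/(k**4 + 18*k**3 + 119*k**2 + 342*k + 360)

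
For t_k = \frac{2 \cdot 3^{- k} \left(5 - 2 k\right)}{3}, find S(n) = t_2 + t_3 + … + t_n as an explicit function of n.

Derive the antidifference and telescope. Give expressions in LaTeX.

S(n) = 2 \cdot 3^{- n - 1} \left(n - 1\right)

Compute t_(k+1)/t_k: get (2*k - 3)/(3*(2*k - 5)).
So A=1/3 and B=1, with C=k - 5/2.
Solve (1/3)·f(k+1) − (1)·f(k) = k - 5/2.
Bound: deg f ≤ 1.
Match coefficients ⇒ f(k) = -3*(k - 2)/2.
Get s_k = R·t_k = 2*(k - 2)/3**k with R(k) = B(k−1)f(k)/C(k) = -3*(k - 2)/(2*k - 5).
s_(k+1) − s_k = 2*(5 - 2*k)/(3*3**k) = t_k.
Evaluate: s_(n+1) = 2*3**(-n - 1)*(n - 1); subtract s_(2) = 0 ⇒ S(n) = 2*3**(-n - 1)*(n - 1).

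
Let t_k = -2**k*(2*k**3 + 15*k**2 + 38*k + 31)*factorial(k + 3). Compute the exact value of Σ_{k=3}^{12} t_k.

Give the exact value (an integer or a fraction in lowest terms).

Σ = -33594300973449123840

The ratio is 2*(2*k**4 + 29*k**3 + 158*k**2 + 382*k + 344)/(2*k**3 + 15*k**2 + 38*k + 31).
Take A(k)=2*k + 8, B(k)=1, C(k)=k**3 + 15*k**2/2 + 19*k + 31/2.
Key eq: (2*k + 8)·f(k+1) = (1)·f(k) + (k**3 + 15*k**2/2 + 19*k + 31/2).
Degrees (1,0,3) ⇒ d ≤ 2.
A polynomial solution: f(k) = (k + 1)**2/2.
Then R = B(k−1)f/C = (k + 1)**2/(2*k**3 + 15*k**2 + 38*k + 31), so s_k = R(k)·t_k = -2**k*(k + 1)**2*factorial(k + 3).
Check: Δs_k = -2**k*(2*k**3 + 15*k**2 + 38*k + 31)*factorial(k + 3). ✓
Telescoping: Σ = s_(13) − s_(3) = -33594300973449216000 − (-92160) = -33594300973449123840.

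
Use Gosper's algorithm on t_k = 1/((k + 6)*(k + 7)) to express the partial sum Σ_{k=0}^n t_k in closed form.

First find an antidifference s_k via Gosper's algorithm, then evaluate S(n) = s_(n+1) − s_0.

Step 1: r(k) = (k + 6)/(k + 8).
A = k + 6, B = k + 8, C = 1.
Key eq: (k + 6)·f(k+1) = (k + 7)·f(k) + (1).
Bound: deg f ≤ 1.
Solve for f: f(k) = k/6 (degree 1 ≤ 1).
So s_k = (B(k−1)f/C)·t_k = (k*(k + 7)/6)·t_k = k/(6*(k + 6)).
Δs = 1/(k**2 + 13*k + 42), as required.
Σ_(k=0)^n t_k = s_(n+1) − s_(0) = ((n + 1)/(6*(n + 7))) − (0), i.e. (n + 1)/(6*(n + 7)).

S(n) = (n + 1)/(6*(n + 7))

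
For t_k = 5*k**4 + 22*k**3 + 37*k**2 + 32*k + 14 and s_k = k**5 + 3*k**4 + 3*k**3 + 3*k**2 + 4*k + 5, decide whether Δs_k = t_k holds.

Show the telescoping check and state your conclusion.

s_(k+1) = k**5 + 8*k**4 + 25*k**3 + 40*k**2 + 36*k + 19
s_(k+1) − s_k = 5*k**4 + 22*k**3 + 37*k**2 + 32*k + 14
(s_(k+1) − s_k) − t_k = 0

Valid — Δs_k = t_k.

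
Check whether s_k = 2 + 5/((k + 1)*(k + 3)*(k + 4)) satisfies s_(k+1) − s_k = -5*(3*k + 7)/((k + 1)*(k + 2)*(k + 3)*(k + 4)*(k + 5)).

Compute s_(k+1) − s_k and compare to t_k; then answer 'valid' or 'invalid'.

s_(k+1) = 2 + 5/((k + 2)*(k + 4)*(k + 5))
s_(k+1) − s_k = 5*(-3*k - 7)/(k**5 + 15*k**4 + 85*k**3 + 225*k**2 + 274*k + 120)
(s_(k+1) − s_k) − t_k = 0

Valid — Δs_k = t_k.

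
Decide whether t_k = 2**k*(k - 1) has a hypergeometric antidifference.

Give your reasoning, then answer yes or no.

Yes. s_k = 2**k*(k - 3).

The ratio is 2*k/(k - 1).
So A=2 and B=1, with C=k - 1.
Key eq: (2)·f(k+1) = (1)·f(k) + (k - 1).
d = 1 from the (0,0,1) case.
Coefficient equations give f(k) = k - 3.
Then R = B(k−1)f/C = (k - 3)/(k - 1), so s_k = R(k)·t_k = 2**k*(k - 3).
Check: Δs_k = 2**k*(k - 1). ✓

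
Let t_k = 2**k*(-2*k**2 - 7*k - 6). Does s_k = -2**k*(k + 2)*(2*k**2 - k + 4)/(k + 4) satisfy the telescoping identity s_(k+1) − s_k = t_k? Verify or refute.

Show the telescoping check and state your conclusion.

s_(k+1) = -2**(k + 1)*(k + 3)*(-k + 2*(k + 1)**2 + 3)/(k + 5)
s_(k+1) − s_k = 2**k*(-2*k**4 - 21*k**3 - 83*k**2 - 124*k - 80)/(k**2 + 9*k + 20)
(s_(k+1) − s_k) − t_k = 2**(k + 1)*(2*k**3 + 13*k**2 + 35*k + 20)/(k**2 + 9*k + 20)

Invalid: residual 2**(k + 1)*(2*k**3 + 13*k**2 + 35*k + 20)/(k**2 + 9*k + 20) ≠ 0.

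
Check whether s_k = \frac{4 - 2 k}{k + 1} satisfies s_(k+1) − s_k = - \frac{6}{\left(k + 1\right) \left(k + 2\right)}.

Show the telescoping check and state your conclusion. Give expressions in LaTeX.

s_(k+1) = 2*(1 - k)/(k + 2)
s_(k+1) − s_k = -6/(k**2 + 3*k + 2)
(s_(k+1) − s_k) − t_k = 0

Valid: the claim telescopes to t_k.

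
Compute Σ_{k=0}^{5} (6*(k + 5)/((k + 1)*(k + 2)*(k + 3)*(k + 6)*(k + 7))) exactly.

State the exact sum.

Ratio r(k) = (k + 1)*(k + 6)**2/((k + 4)*(k + 5)*(k + 8)).
A = k + 1, B = k + 8, C = k**3 + 14*k**2 + 65*k + 100.
f must satisfy (k + 1)·f(k+1) − (k + 7)·f(k) = k**3 + 14*k**2 + 65*k + 100.
d = 6 from the (1,1,3) case.
Solving with deg f ≤ 6: f(k) = k*(k + 3)*(k + 4)**2*(k + 5)**2/36.
Certificate R = B(k−1)f/C = k*(k + 3)*(k + 4)*(k + 7)/36 gives s_k = k*(k**2 + 9*k + 20)/(6*(k**3 + 9*k**2 + 20*k + 12)).
s_(k+1) − s_k = 6*(k + 5)/(k**5 + 19*k**4 + 131*k**3 + 401*k**2 + 540*k + 252) = t_k.
Evaluate s at k=6 and k=0: 55/336 and 0; difference 55/336.

Σ = 55/336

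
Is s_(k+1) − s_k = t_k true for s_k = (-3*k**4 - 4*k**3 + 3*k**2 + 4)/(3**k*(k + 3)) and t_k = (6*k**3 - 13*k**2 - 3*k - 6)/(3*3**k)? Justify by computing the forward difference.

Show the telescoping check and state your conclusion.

Invalid: residual 2*(-3*k**4 - 7*k**3 + 24*k**2 + 6*k + 12)/(3*3**k*(k**2 + 7*k + 12)) ≠ 0.

s_(k+1) = k*(-3*k**3 - 16*k**2 - 27*k - 18)/(3*3**k*(k + 4))
s_(k+1) − s_k = (6*k**5 + 23*k**4 - 36*k**3 - 135*k**2 - 66*k - 48)/(3*3**k*(k**2 + 7*k + 12))
(s_(k+1) − s_k) − t_k = 2*(-3*k**4 - 7*k**3 + 24*k**2 + 6*k + 12)/(3*3**k*(k**2 + 7*k + 12))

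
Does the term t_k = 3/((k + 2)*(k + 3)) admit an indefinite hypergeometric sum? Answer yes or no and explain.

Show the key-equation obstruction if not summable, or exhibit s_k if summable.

Yes. s_k = 3*k/(2*(k + 2)).

t_(k+1)/t_k = (k + 2)/(k + 4).
So A=k + 2 and B=k + 4, with C=1.
Key eq: (k + 2)·f(k+1) = (k + 3)·f(k) + (1).
Degrees (1,1,0) ⇒ d ≤ 1.
Coefficient equations give f(k) = k/2.
R(k) = B(k−1)·f(k)/C(k) = k*(k + 3)/2; s_k = R·t_k = 3*k/(2*(k + 2)).
Verify: 3/(k**2 + 5*k + 6) matches t_k.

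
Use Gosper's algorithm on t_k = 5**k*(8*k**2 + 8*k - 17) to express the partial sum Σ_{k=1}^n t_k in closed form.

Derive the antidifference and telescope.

The ratio is 5*(8*k**2 + 24*k - 1)/(8*k**2 + 8*k - 17).
Factor: A=5; B=1; C=k**2 + k - 17/8.
Set up (5)·f(k+1) − (1)·f(k) − (k**2 + k - 17/8) = 0.
d = 2 from the (0,0,2) case.
Coefficient equations give f(k) = (2*k**2 - 3*k - 3)/8.
Certificate R = B(k−1)f/C = (2*k**2 - 3*k - 3)/(8*k**2 + 8*k - 17) gives s_k = 5**k*(2*k**2 - 3*k - 3).
Check: Δs_k = 5**k*(8*k**2 + 8*k - 17). ✓
Evaluate: s_(n+1) = 5**(n + 1)*(2*n**2 + n - 4); subtract s_(1) = -20 ⇒ S(n) = 10*5**n*n**2 + 5*5**n*n - 20*5**n + 20.

S(n) = 10*5**n*n**2 + 5*5**n*n - 20*5**n + 20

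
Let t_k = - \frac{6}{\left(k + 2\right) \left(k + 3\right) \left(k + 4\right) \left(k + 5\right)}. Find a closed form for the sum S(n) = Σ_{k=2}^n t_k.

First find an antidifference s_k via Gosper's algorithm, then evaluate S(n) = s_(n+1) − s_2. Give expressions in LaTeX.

Ratio r(k) = (k + 2)/(k + 6).
So A=k + 2 and B=k + 6, with C=1.
Set up (k + 2)·f(k+1) − (k + 5)·f(k) − (1) = 0.
d = 3 from the (1,1,0) case.
Coefficient equations give f(k) = k*(k**2 + 9*k + 26)/72.
So s_k = (B(k−1)f/C)·t_k = (k*(k + 5)*(k**2 + 9*k + 26)/72)·t_k = k*(-k**2 - 9*k - 26)/(12*(k + 2)*(k + 3)*(k + 4)).
Verify: -6/(k**4 + 14*k**3 + 71*k**2 + 154*k + 120) matches t_k.
Σ_(k=2)^n t_k = s_(n+1) − s_(2) = ((-n**3 - 12*n**2 - 47*n - 36)/(12*(n**3 + 12*n**2 + 47*n + 60))) − (-1/15), i.e. (-n**3 - 12*n**2 - 47*n + 60)/(60*(n**3 + 12*n**2 + 47*n + 60)).

S(n) = \frac{- n^{3} - 12 n^{2} - 47 n + 60}{60 \left(n^{3} + 12 n^{2} + 47 n + 60\right)}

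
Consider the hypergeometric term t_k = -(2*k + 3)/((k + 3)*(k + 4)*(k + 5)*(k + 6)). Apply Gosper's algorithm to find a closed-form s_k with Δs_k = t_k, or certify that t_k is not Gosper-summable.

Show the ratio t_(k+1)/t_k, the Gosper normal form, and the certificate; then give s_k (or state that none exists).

Ratio r(k) = (k + 3)*(2*k + 5)/((k + 7)*(2*k + 3)).
Take A(k)=k + 3, B(k)=k + 7, C(k)=k + 3/2.
Set up (k + 3)·f(k+1) − (k + 6)·f(k) − (k + 3/2) = 0.
d = 3 from the (1,1,1) case.
Match coefficients ⇒ f(k) = k*(k**2 + 12*k + 17)/60.
So s_k = (B(k−1)f/C)·t_k = (k*(k + 6)*(k**2 + 12*k + 17)/(30*(2*k + 3)))·t_k = k*(-k**2 - 12*k - 17)/(30*(k + 3)*(k + 4)*(k + 5)).
Δs = (-2*k - 3)/(k**4 + 18*k**3 + 119*k**2 + 342*k + 360), as required.

s_k = k*(-k**2 - 12*k - 17)/(30*(k + 3)*(k + 4)*(k + 5))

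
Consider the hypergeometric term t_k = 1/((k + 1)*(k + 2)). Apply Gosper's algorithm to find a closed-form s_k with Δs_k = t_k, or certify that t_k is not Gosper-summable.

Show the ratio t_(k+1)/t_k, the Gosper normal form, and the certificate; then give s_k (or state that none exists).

Ratio r(k) = (k + 1)/(k + 3).
Gosper form: A/B · C(k+1)/C(k) with A=k + 1, B=k + 3, C=1.
Key eq: (k + 1)·f(k+1) = (k + 2)·f(k) + (1).
Degrees (1,1,0) ⇒ d ≤ 1.
Solve for f: f(k) = k (degree 1 ≤ 1).
R(k) = B(k−1)·f(k)/C(k) = k*(k + 2); s_k = R·t_k = k/(k + 1).
Check: Δs_k = 1/(k**2 + 3*k + 2). ✓

s_k = k/(k + 1)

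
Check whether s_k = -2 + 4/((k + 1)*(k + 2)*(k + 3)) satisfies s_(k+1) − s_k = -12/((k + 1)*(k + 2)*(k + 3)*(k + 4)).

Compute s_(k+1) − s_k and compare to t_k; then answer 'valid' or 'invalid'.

s_(k+1) = -2 + 4/((k + 2)*(k + 3)*(k + 4))
s_(k+1) − s_k = -12/((k + 1)*(k + 2)*(k + 3)*(k + 4))
(s_(k+1) − s_k) − t_k = 0

Valid: the claim telescopes to t_k.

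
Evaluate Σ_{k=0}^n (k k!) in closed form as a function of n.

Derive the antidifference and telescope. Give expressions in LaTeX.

S(n) = n n! + n! - 1

r(k) = (k + 1)**2/k after simplifying.
So A=k + 1 and B=1, with C=k.
Solve (k + 1)·f(k+1) − (1)·f(k) = k.
From deg A=1, deg B=0, deg C=1: d=0.
Solve for f: f(k) = 1 (degree 0 ≤ 0).
Certificate R = B(k−1)f/C = 1/k gives s_k = factorial(k).
Δs = k*factorial(k), as required.
Evaluate: s_(n+1) = factorial(n + 1); subtract s_(0) = 1 ⇒ S(n) = n*factorial(n) + factorial(n) - 1.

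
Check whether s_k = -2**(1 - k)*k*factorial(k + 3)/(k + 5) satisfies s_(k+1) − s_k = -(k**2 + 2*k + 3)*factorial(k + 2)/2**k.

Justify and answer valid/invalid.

s_(k+1) = -(k + 1)*factorial(k + 4)/(2**k*(k + 6))
s_(k+1) − s_k = -(k**3 + 8*k**2 + 17*k + 20)*factorial(k + 3)/(2**k*(k + 5)*(k + 6))
(s_(k+1) − s_k) − t_k = 2**(1 - k)*(k**3 + 7*k**2 + 11*k + 15)*factorial(k + 2)/((k + 5)*(k + 6))

Invalid: residual 2**(1 - k)*(k**3 + 7*k**2 + 11*k + 15)*factorial(k + 2)/((k + 5)*(k + 6)) ≠ 0.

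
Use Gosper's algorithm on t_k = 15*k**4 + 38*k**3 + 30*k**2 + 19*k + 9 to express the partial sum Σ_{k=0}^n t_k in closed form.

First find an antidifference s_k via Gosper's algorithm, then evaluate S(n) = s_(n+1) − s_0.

The ratio is (15*k**4 + 98*k**3 + 234*k**2 + 253*k + 111)/(15*k**4 + 38*k**3 + 30*k**2 + 19*k + 9).
Take A(k)=1, B(k)=1, C(k)=k**4 + 38*k**3/15 + 2*k**2 + 19*k/15 + 3/5.
Key eq: (1)·f(k+1) = (1)·f(k) + (k**4 + 38*k**3/15 + 2*k**2 + 19*k/15 + 3/5).
Degrees (0,0,4) ⇒ d ≤ 5.
Solve for f: f(k) = k*(3*k**4 + 2*k**3 - 4*k**2 + 4*k + 4)/15 (degree 5 ≤ 5).
Certificate R = B(k−1)f/C = k*(3*k**4 + 2*k**3 - 4*k**2 + 4*k + 4)/(15*k**4 + 38*k**3 + 30*k**2 + 19*k + 9) gives s_k = k*(3*k**4 + 2*k**3 - 4*k**2 + 4*k + 4).
Check: Δs_k = 15*k**4 + 38*k**3 + 30*k**2 + 19*k + 9. ✓
Σ_(k=0)^n t_k = s_(n+1) − s_(0) = (3*n**5 + 17*n**4 + 34*n**3 + 34*n**2 + 23*n + 9) − (0), i.e. 3*n**5 + 17*n**4 + 34*n**3 + 34*n**2 + 23*n + 9.

S(n) = 3*n**5 + 17*n**4 + 34*n**3 + 34*n**2 + 23*n + 9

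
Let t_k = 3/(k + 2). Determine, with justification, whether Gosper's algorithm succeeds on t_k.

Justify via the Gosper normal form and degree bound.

Compute t_(k+1)/t_k: get (k + 2)/(k + 3).
Factor: A=k + 2; B=k + 3; C=1.
Need (k + 2)·f(k+1) − (k + 2)·f(k) = 1.
deg f ≤ 0 (via 1,1,0).
Put f(k) = c0: A·f(k+1) − B(k−1)·f(k) − C = -1; need -1 = 0 — inconsistent ⇒ no f, not summable.

No; the coefficient equations for f are inconsistent.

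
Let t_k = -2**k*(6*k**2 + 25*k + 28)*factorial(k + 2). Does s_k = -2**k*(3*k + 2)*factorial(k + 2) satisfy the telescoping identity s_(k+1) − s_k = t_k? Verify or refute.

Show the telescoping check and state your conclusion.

s_(k+1) = -2**(k + 1)*(3*k + 5)*factorial(k + 3)
s_(k+1) − s_k = -2**k*(6*k**2 + 25*k + 28)*factorial(k + 2)
(s_(k+1) − s_k) − t_k = 0

valid (s_(k+1) − s_k reduces to t_k)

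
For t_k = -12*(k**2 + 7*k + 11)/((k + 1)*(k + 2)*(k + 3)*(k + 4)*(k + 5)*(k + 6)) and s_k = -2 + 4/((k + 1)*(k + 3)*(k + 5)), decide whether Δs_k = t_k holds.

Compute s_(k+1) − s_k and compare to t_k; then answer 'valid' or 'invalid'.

s_(k+1) = -2 + 4/((k + 2)*(k + 4)*(k + 6))
s_(k+1) − s_k = 4/((k + 2)*(k + 4)*(k + 6)) - 4/((k + 1)*(k + 3)*(k + 5))
(s_(k+1) − s_k) − t_k = 0

valid (s_(k+1) − s_k reduces to t_k)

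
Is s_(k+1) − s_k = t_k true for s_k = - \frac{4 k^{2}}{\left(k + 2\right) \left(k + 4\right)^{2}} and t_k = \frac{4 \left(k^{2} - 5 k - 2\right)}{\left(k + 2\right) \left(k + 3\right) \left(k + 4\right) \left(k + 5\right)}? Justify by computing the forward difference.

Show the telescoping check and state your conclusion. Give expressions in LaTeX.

Invalid: residual \frac{8 \left(- k^{3} - 2 k^{2} + 11 k + 4\right)}{k^{6} + 23 k^{5} + 217 k^{4} + 1073 k^{3} + 2926 k^{2} + 4160 k + 2400} ≠ 0.

s_(k+1) = -4*(k + 1)**2/((k + 3)*(k + 5)**2)
s_(k+1) − s_k = 4*(k**2*(k + 3)*(k + 5)**2 - (k + 1)**2*(k + 2)*(k + 4)**2)/((k + 2)*(k + 3)*(k + 4)**2*(k + 5)**2)
(s_(k+1) − s_k) − t_k = 8*(-k**3 - 2*k**2 + 11*k + 4)/(k**6 + 23*k**5 + 217*k**4 + 1073*k**3 + 2926*k**2 + 4160*k + 2400)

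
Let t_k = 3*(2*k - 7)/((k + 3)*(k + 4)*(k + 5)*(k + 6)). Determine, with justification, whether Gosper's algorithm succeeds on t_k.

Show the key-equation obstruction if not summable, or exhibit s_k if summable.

Yes. s_k = k*(-k**2 - 12*k - 92)/(15*(k + 3)*(k + 4)*(k + 5)).

The ratio is (k + 3)*(2*k - 5)/((k + 7)*(2*k - 7)).
A = k + 3, B = k + 7, C = k - 7/2.
Set up (k + 3)·f(k+1) − (k + 6)·f(k) − (k - 7/2) = 0.
Bound: deg f ≤ 3.
Coefficient equations give f(k) = -k*(k**2 + 12*k + 92)/90.
So s_k = (B(k−1)f/C)·t_k = (-k*(k + 6)*(k**2 + 12*k + 92)/(45*(2*k - 7)))·t_k = k*(-k**2 - 12*k - 92)/(15*(k + 3)*(k + 4)*(k + 5)).
Check: Δs_k = 3*(2*k - 7)/(k**4 + 18*k**3 + 119*k**2 + 342*k + 360). ✓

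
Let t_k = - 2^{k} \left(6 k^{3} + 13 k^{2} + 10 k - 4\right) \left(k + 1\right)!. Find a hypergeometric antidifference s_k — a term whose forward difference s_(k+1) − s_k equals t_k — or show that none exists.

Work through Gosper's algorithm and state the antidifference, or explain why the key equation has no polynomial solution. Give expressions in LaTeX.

s_k = - 2^{k} k \left(3 k - 4\right) \left(k + 1\right)!

Compute t_(k+1)/t_k: get 2*(6*k**4 + 43*k**3 + 116*k**2 + 133*k + 50)/(6*k**3 + 13*k**2 + 10*k - 4).
Gosper form: A/B · C(k+1)/C(k) with A=2*k + 4, B=1, C=k**3 + 13*k**2/6 + 5*k/3 - 2/3.
f must satisfy (2*k + 4)·f(k+1) − (1)·f(k) = k**3 + 13*k**2/6 + 5*k/3 - 2/3.
From deg A=1, deg B=0, deg C=3: d=2.
A polynomial solution: f(k) = k*(3*k - 4)/6.
Then R = B(k−1)f/C = k*(3*k - 4)/(6*k**3 + 13*k**2 + 10*k - 4), so s_k = R(k)·t_k = -2**k*k*(3*k - 4)*factorial(k + 1).
Δs = -2**k*(6*k**3 + 13*k**2 + 10*k - 4)*factorial(k + 1), as required.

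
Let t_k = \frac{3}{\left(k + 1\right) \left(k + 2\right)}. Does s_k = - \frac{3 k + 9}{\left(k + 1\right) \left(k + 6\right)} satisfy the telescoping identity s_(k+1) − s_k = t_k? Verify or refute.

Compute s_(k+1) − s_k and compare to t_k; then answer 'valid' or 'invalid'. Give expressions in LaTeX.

Invalid: residual \frac{18 \left(- k - 4\right)}{k^{4} + 16 k^{3} + 83 k^{2} + 152 k + 84} ≠ 0.

s_(k+1) = 3*(-k - 4)/((k + 2)*(k + 7))
s_(k+1) − s_k = 3*(k**2 + 7*k + 18)/(k**4 + 16*k**3 + 83*k**2 + 152*k + 84)
(s_(k+1) − s_k) − t_k = 18*(-k - 4)/(k**4 + 16*k**3 + 83*k**2 + 152*k + 84)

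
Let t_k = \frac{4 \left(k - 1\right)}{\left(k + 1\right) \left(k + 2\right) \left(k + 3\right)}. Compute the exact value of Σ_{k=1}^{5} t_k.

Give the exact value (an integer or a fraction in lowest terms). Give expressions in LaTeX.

Σ = 5/21

Compute t_(k+1)/t_k: get k*(k + 1)/((k - 1)*(k + 4)).
Take A(k)=k + 1, B(k)=k + 4, C(k)=k - 1.
Need (k + 1)·f(k+1) − (k + 3)·f(k) = k - 1.
Degrees (1,1,1) ⇒ d ≤ 2.
Coefficient equations give f(k) = -k.
So s_k = (B(k−1)f/C)·t_k = (-k*(k + 3)/(k - 1))·t_k = -4*k/((k + 1)*(k + 2)).
Δs = 4*(k - 1)/(k**3 + 6*k**2 + 11*k + 6), as required.
Sum = s_(6) − s_(1); s_(6) = -3/7, s_(1) = -2/3 ⇒ 5/21.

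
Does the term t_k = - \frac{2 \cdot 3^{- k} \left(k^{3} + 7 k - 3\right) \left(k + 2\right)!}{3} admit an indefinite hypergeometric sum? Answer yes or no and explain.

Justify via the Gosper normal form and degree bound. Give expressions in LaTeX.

Yes. s_k = - 2 \cdot 3^{- k} \left(k^{2} - 2 k + 2\right) \left(k + 2\right)!.

t_(k+1)/t_k = (k + 3)*(7*k + (k + 1)**3 + 4)/(3*(k**3 + 7*k - 3)).
Gosper form: A/B · C(k+1)/C(k) with A=k/3 + 1, B=1, C=k**3 + 7*k - 3.
Key eq: (k/3 + 1)·f(k+1) = (1)·f(k) + (k**3 + 7*k - 3).
Bound: deg f ≤ 2.
Solving with deg f ≤ 2: f(k) = 3*(k**2 - 2*k + 2).
Certificate R = B(k−1)f/C = 3*(k**2 - 2*k + 2)/(k**3 + 7*k - 3) gives s_k = -2*(k**2 - 2*k + 2)*factorial(k + 2)/3**k.
Verify: -2*(k**3 + 7*k - 3)*factorial(k + 2)/(3*3**k) matches t_k.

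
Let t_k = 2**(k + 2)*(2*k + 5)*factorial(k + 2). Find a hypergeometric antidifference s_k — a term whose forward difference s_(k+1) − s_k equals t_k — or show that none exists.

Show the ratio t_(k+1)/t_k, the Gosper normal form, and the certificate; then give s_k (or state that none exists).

s_k = 2**(k + 2)*factorial(k + 2)

r(k) = 2*(k + 3)*(2*k + 7)/(2*k + 5) after simplifying.
Gosper form: A/B · C(k+1)/C(k) with A=2*k + 6, B=1, C=k + 5/2.
f must satisfy (2*k + 6)·f(k+1) − (1)·f(k) = k + 5/2.
From deg A=1, deg B=0, deg C=1: d=0.
Solve for f: f(k) = 1/2 (degree 0 ≤ 0).
Then R = B(k−1)f/C = 1/(2*k + 5), so s_k = R(k)·t_k = 2**(k + 2)*factorial(k + 2).
s_(k+1) − s_k = 2**(k + 2)*(2*k + 5)*factorial(k + 2) = t_k.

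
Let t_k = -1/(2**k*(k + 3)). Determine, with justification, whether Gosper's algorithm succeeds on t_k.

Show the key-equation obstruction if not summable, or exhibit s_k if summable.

No — negative degree bound, so no certificate f.

Compute t_(k+1)/t_k: get (k + 3)/(2*(k + 4)).
A = k/2 + 3/2, B = k + 4, C = 1.
Need (k/2 + 3/2)·f(k+1) − (k + 3)·f(k) = 1.
d = -1 from the (1,1,0) case.
d = -1 < 0 ⇒ no nonzero polynomial f; not summable.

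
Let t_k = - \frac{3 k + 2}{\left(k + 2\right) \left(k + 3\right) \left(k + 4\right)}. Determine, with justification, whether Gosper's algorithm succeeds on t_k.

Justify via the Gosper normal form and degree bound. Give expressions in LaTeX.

Ratio r(k) = (k + 2)*(3*k + 5)/((k + 5)*(3*k + 2)).
So A=k + 2 and B=k + 5, with C=k + 2/3.
Key eq: (k + 2)·f(k+1) = (k + 4)·f(k) + (k + 2/3).
deg f ≤ 2 (via 1,1,1).
Solving with deg f ≤ 2: f(k) = k*(2*k + 1)/9.
Then R = B(k−1)f/C = k*(k + 4)*(2*k + 1)/(3*(3*k + 2)), so s_k = R(k)·t_k = k*(-2*k - 1)/(3*(k + 2)*(k + 3)).
Check: Δs_k = (-3*k - 2)/(k**3 + 9*k**2 + 26*k + 24). ✓

Yes. s_k = \frac{k \left(- 2 k - 1\right)}{3 \left(k + 2\right) \left(k + 3\right)}.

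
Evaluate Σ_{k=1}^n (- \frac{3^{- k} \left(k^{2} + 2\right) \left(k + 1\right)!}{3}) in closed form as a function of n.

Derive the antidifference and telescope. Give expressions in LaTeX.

S(n) = 3^{- n - 1} \left(2 \cdot 3^{n} - n^{3} n! - 4 n^{2} n! - 5 n n! - 2 n!\right)

Step 1: r(k) = (k + 2)*((k + 1)**2 + 2)/(3*(k**2 + 2)).
Normal form (A,B,C) = (k/3 + 2/3, 1, k**2 + 2).
f must satisfy (k/3 + 2/3)·f(k+1) − (1)·f(k) = k**2 + 2.
deg f ≤ 1 (via 1,0,2).
Coefficient equations give f(k) = 3*k.
R(k) = B(k−1)·f(k)/C(k) = 3*k/(k**2 + 2); s_k = R·t_k = -k*factorial(k + 1)/3**k.
Check: Δs_k = -(k**2 + 2)*factorial(k + 1)/(3*3**k). ✓
Σ_(k=1)^n t_k = s_(n+1) − s_(1) = (-3**(-n - 1)*(n + 1)*factorial(n + 2)) − (-2/3), i.e. 3**(-n - 1)*(2*3**n - n**3*factorial(n) - 4*n**2*factorial(n) - 5*n*factorial(n) - 2*factorial(n)).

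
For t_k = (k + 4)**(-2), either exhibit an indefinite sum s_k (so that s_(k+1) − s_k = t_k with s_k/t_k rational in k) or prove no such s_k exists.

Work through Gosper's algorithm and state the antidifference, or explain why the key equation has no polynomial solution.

no hypergeometric antidifference exists

t_(k+1)/t_k = (k + 4)**2/(k + 5)**2.
So A=k**2 + 8*k + 16 and B=k**2 + 10*k + 25, with C=1.
f must satisfy (k**2 + 8*k + 16)·f(k+1) − (k**2 + 8*k + 16)·f(k) = 1.
deg f ≤ 0 (via 2,2,0).
Put f(k) = c0: A·f(k+1) − B(k−1)·f(k) − C = -1; need -1 = 0 — inconsistent ⇒ no f, not summable.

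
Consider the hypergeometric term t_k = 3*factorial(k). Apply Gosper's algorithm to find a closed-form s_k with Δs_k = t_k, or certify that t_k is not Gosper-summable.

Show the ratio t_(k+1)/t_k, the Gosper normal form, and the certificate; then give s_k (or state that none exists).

none — t_k is not Gosper-summable

Step 1: r(k) = k + 1.
A = k + 1, B = 1, C = 1.
Need (k + 1)·f(k+1) − (1)·f(k) = 1.
Degrees (1,0,0) ⇒ d ≤ -1.
Bound -1 < 0, so the key equation has no polynomial solution.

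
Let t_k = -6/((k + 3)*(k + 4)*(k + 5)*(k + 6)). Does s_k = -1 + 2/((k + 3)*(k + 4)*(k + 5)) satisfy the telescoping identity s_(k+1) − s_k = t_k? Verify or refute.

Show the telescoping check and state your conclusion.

s_(k+1) = -1 + 2/((k + 4)*(k + 5)*(k + 6))
s_(k+1) − s_k = -6/((k + 3)*(k + 4)*(k + 5)*(k + 6))
(s_(k+1) − s_k) − t_k = 0

valid (s_(k+1) − s_k reduces to t_k)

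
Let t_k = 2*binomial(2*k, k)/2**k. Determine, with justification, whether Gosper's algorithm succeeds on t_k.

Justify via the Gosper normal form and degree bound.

Compute t_(k+1)/t_k: get (2*k + 1)/(k + 1).
Normal form (A,B,C) = (2*k + 1, k + 1, 1).
Key eq: (2*k + 1)·f(k+1) = (k)·f(k) + (1).
Degrees (1,1,0) ⇒ d ≤ -1.
d = -1 < 0 ⇒ no nonzero polynomial f; not summable.

No — negative degree bound, so no certificate f.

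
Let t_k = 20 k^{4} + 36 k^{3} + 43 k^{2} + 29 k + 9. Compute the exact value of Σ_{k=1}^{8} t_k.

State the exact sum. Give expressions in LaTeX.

Σ = 231984

r(k) = (20*k**4 + 116*k**3 + 271*k**2 + 303*k + 137)/(20*k**4 + 36*k**3 + 43*k**2 + 29*k + 9) after simplifying.
Factor: A=1; B=1; C=k**4 + 9*k**3/5 + 43*k**2/20 + 29*k/20 + 9/20.
Set up (1)·f(k+1) − (1)·f(k) − (k**4 + 9*k**3/5 + 43*k**2/20 + 29*k/20 + 9/20) = 0.
deg f ≤ 5 (via 0,0,4).
Coefficient equations give f(k) = k*(4*k**4 - k**3 + 3*k**2 + 2*k + 1)/20.
Certificate R = B(k−1)f/C = k*(4*k**4 - k**3 + 3*k**2 + 2*k + 1)/(20*k**4 + 36*k**3 + 43*k**2 + 29*k + 9) gives s_k = k*(4*k**4 - k**3 + 3*k**2 + 2*k + 1).
Check: Δs_k = 20*k**4 + 36*k**3 + 43*k**2 + 29*k + 9. ✓
Evaluate s at k=9 and k=1: 231993 and 9; difference 231984.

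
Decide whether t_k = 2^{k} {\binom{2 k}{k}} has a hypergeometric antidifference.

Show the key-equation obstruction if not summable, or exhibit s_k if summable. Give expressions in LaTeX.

The ratio is 4*(2*k + 1)/(k + 1).
A = 8*k + 4, B = k + 1, C = 1.
Solve (8*k + 4)·f(k+1) − (k)·f(k) = 1.
From deg A=1, deg B=1, deg C=0: d=-1.
d = -1 < 0 ⇒ no nonzero polynomial f; not summable.

No. Not Gosper-summable.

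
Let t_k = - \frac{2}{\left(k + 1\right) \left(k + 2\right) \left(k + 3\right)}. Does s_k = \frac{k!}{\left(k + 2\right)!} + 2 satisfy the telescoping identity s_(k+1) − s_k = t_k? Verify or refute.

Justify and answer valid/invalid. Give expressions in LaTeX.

Valid — Δs_k = t_k.

s_(k+1) = (2*k**2 + 10*k + 13)/((k + 2)*(k + 3))
s_(k+1) − s_k = -2/((k + 1)*(k + 2)*(k + 3))
(s_(k+1) − s_k) − t_k = 0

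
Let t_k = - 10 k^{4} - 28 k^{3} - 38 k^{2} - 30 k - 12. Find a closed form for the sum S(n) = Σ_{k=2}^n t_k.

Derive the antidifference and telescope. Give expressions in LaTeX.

The ratio is (5*k**4 + 34*k**3 + 91*k**2 + 115*k + 59)/(5*k**4 + 14*k**3 + 19*k**2 + 15*k + 6).
Take A(k)=1, B(k)=1, C(k)=k**4 + 14*k**3/5 + 19*k**2/5 + 3*k + 6/5.
Solve (1)·f(k+1) − (1)·f(k) = k**4 + 14*k**3/5 + 19*k**2/5 + 3*k + 6/5.
Degrees (0,0,4) ⇒ d ≤ 5.
Solve for f: f(k) = k*(2*k**4 + 2*k**3 + 2*k**2 + 3*k + 3)/10 (degree 5 ≤ 5).
Certificate R = B(k−1)f/C = k*(2*k**4 + 2*k**3 + 2*k**2 + 3*k + 3)/(2*(5*k**4 + 14*k**3 + 19*k**2 + 15*k + 6)) gives s_k = k*(-2*k**4 - 2*k**3 - 2*k**2 - 3*k - 3).
Check: Δs_k = -10*k**4 - 28*k**3 - 38*k**2 - 30*k - 12. ✓
Telescope: S(n) = s_(n+1) − s_(2) = -2*n**5 - 12*n**4 - 30*n**3 - 41*n**2 - 33*n - 12 − (-130) = -2*n**5 - 12*n**4 - 30*n**3 - 41*n**2 - 33*n + 118.

S(n) = - 2 n^{5} - 12 n^{4} - 30 n^{3} - 41 n^{2} - 33 n + 118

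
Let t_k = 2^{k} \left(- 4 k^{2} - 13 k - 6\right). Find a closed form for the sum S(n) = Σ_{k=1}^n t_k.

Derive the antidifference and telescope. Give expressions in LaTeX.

S(n) = - 8 \cdot 2^{n} n^{2} - 10 \cdot 2^{n} n - 10 \cdot 2^{n} + 10

The ratio is 2*(4*k**2 + 21*k + 23)/(4*k**2 + 13*k + 6).
Take A(k)=2, B(k)=1, C(k)=k**2 + 13*k/4 + 3/2.
f must satisfy (2)·f(k+1) − (1)·f(k) = k**2 + 13*k/4 + 3/2.
deg f ≤ 2 (via 0,0,2).
Solve for f: f(k) = (4*k**2 - 3*k + 4)/4 (degree 2 ≤ 2).
So s_k = (B(k−1)f/C)·t_k = ((4*k**2 - 3*k + 4)/(4*k**2 + 13*k + 6))·t_k = 2**k*(-4*k**2 + 3*k - 4).
Δs = 2**k*(-4*k**2 - 13*k - 6), as required.
Telescope: S(n) = s_(n+1) − s_(1) = 2**(n + 1)*(-4*n**2 - 5*n - 5) − (-10) = -8*2**n*n**2 - 10*2**n*n - 10*2**n + 10.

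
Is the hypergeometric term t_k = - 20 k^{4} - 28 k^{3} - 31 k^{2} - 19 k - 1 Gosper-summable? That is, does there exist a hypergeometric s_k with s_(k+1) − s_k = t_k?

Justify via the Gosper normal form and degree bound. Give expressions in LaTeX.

The ratio is (20*k**4 + 108*k**3 + 235*k**2 + 245*k + 99)/(20*k**4 + 28*k**3 + 31*k**2 + 19*k + 1).
Take A(k)=1, B(k)=1, C(k)=k**4 + 7*k**3/5 + 31*k**2/20 + 19*k/20 + 1/20.
Key eq: (1)·f(k+1) = (1)·f(k) + (k**4 + 7*k**3/5 + 31*k**2/20 + 19*k/20 + 1/20).
From deg A=0, deg B=0, deg C=4: d=5.
Solving with deg f ≤ 5: f(k) = k*(4*k**4 - 3*k**3 + 3*k**2 + k - 4)/20.
Then R = B(k−1)f/C = k*(4*k**4 - 3*k**3 + 3*k**2 + k - 4)/(20*k**4 + 28*k**3 + 31*k**2 + 19*k + 1), so s_k = R(k)·t_k = k*(-4*k**4 + 3*k**3 - 3*k**2 - k + 4).
Check: Δs_k = -20*k**4 - 28*k**3 - 31*k**2 - 19*k - 1. ✓

Yes. s_k = k \left(- 4 k^{4} + 3 k^{3} - 3 k^{2} - k + 4\right).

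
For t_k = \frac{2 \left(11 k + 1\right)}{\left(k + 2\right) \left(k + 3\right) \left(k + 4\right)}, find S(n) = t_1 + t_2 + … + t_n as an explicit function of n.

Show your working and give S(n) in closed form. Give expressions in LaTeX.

S(n) = \frac{n \left(15 n + 17\right)}{4 \left(n^{2} + 7 n + 12\right)}

Step 1: r(k) = (k + 2)*(11*k + 12)/((k + 5)*(11*k + 1)).
Take A(k)=k + 2, B(k)=k + 5, C(k)=k + 1/11.
f must satisfy (k + 2)·f(k+1) − (k + 4)·f(k) = k + 1/11.
deg f ≤ 2 (via 1,1,1).
Solving with deg f ≤ 2: f(k) = k*(23*k - 17)/132.
R(k) = B(k−1)·f(k)/C(k) = k*(k + 4)*(23*k - 17)/(12*(11*k + 1)); s_k = R·t_k = k*(23*k - 17)/(6*(k + 2)*(k + 3)).
Δs = 2*(11*k + 1)/(k**3 + 9*k**2 + 26*k + 24), as required.
Σ_(k=1)^n t_k = s_(n+1) − s_(1) = ((23*n**2 + 29*n + 6)/(6*(n**2 + 7*n + 12))) − (1/12), i.e. n*(15*n + 17)/(4*(n**2 + 7*n + 12)).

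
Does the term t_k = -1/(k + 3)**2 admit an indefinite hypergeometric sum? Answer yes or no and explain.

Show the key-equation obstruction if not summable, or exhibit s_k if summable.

r(k) = (k + 3)**2/(k + 4)**2 after simplifying.
A = k**2 + 6*k + 9, B = k**2 + 8*k + 16, C = 1.
Set up (k**2 + 6*k + 9)·f(k+1) − (k**2 + 6*k + 9)·f(k) − (1) = 0.
Degrees (2,2,0) ⇒ d ≤ 0.
Write f(k) = c0. Then LHS − RHS = -1, requiring -1 = 0: contradictory. No certificate.

No — the linear system for f has no solution.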